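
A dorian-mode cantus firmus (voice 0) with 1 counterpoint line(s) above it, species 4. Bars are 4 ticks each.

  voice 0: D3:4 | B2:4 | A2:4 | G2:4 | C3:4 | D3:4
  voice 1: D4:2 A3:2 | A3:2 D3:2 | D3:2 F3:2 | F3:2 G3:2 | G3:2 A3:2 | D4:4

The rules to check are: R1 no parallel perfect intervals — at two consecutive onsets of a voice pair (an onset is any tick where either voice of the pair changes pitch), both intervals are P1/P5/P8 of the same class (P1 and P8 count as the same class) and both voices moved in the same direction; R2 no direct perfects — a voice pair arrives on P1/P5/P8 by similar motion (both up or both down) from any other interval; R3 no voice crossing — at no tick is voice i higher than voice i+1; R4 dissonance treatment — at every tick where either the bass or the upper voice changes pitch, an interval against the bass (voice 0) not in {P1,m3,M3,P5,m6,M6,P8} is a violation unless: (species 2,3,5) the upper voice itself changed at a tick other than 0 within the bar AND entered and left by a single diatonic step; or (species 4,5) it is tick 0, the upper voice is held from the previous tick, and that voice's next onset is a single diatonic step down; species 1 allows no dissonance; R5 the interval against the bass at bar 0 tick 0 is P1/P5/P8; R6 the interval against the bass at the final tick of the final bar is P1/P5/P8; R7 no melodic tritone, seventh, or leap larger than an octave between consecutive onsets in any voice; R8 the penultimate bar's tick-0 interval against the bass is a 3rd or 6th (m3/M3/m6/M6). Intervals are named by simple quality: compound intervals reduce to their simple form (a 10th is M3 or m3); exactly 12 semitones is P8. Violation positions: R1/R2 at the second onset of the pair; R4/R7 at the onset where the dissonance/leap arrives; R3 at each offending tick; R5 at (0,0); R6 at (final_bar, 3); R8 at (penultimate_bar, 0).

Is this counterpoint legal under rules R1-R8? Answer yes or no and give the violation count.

bar 0: v0=D3 v1=D4 (P8)
bar 1: v0=B2 v1=A3 (m7)
bar 2: v0=A2 v1=D3 (P4)
bar 3: v0=G2 v1=F3 (m7)
bar 4: v0=C3 v1=G3 (P5)
bar 5: v0=D3 v1=D4 (P8)
  R4 @ bar1.0: B2/A3 m7 untreated
  R4 @ bar2.0: A2/D3 P4 untreated
  R4 @ bar3.0: G2/F3 m7 untreated
  R8 @ bar4.0: penult P5 not 3rd/6th
  R2 @ bar5.0: C3/A3 M6 -> D3/D4 P8 similar

No (5 violations)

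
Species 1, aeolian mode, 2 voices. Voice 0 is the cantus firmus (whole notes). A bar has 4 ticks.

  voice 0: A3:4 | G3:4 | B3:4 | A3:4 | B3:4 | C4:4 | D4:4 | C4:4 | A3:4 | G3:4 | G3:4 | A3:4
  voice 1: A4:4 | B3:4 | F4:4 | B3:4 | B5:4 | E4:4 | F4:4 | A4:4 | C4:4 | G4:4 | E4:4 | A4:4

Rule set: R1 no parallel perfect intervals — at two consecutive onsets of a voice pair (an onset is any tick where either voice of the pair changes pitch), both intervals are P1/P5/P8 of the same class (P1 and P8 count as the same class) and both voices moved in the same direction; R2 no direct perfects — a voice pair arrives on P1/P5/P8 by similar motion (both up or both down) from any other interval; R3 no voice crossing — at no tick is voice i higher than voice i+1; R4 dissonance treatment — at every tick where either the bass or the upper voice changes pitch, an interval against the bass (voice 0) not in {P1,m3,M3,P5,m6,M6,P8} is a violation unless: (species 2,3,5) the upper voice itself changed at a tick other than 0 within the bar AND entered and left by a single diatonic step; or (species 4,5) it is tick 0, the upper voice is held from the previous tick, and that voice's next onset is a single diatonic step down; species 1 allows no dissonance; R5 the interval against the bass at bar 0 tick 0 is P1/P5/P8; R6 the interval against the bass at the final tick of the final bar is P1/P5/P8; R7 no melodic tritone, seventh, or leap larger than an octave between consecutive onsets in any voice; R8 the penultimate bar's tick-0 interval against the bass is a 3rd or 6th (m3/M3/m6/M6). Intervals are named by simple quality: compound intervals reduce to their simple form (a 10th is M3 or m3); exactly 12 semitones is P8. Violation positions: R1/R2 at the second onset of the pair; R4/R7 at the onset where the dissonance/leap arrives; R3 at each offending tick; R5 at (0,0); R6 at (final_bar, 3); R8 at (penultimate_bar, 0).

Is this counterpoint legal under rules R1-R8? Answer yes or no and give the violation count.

bar 0: v0=A3 v1=A4 (P8)
bar 1: v0=G3 v1=B3 (M3)
bar 2: v0=B3 v1=F4 (TT)
bar 3: v0=A3 v1=B3 (M2)
bar 4: v0=B3 v1=B5 (P1)
bar 5: v0=C4 v1=E4 (M3)
bar 6: v0=D4 v1=F4 (m3)
bar 7: v0=C4 v1=A4 (M6)
bar 8: v0=A3 v1=C4 (m3)
bar 9: v0=G3 v1=G4 (P8)
bar 10: v0=G3 v1=E4 (M6)
bar 11: v0=A3 v1=A4 (P8)
  R7 @ bar1.0: A4->B3 leap 10st
  R4 @ bar2.0: B3/F4 TT untreated
  R7 @ bar2.0: B3->F4 leap 6st
  R4 @ bar3.0: A3/B3 M2 untreated
  R7 @ bar3.0: F4->B3 leap 6st
  R2 @ bar4.0: A3/B3 M2 -> B3/B5 P1 similar
  R7 @ bar4.0: B3->B5 leap 24st
  R7 @ bar5.0: B5->E4 leap 19st
  R2 @ bar11.0: G3/E4 M6 -> A3/A4 P8 similar

No (9 violations)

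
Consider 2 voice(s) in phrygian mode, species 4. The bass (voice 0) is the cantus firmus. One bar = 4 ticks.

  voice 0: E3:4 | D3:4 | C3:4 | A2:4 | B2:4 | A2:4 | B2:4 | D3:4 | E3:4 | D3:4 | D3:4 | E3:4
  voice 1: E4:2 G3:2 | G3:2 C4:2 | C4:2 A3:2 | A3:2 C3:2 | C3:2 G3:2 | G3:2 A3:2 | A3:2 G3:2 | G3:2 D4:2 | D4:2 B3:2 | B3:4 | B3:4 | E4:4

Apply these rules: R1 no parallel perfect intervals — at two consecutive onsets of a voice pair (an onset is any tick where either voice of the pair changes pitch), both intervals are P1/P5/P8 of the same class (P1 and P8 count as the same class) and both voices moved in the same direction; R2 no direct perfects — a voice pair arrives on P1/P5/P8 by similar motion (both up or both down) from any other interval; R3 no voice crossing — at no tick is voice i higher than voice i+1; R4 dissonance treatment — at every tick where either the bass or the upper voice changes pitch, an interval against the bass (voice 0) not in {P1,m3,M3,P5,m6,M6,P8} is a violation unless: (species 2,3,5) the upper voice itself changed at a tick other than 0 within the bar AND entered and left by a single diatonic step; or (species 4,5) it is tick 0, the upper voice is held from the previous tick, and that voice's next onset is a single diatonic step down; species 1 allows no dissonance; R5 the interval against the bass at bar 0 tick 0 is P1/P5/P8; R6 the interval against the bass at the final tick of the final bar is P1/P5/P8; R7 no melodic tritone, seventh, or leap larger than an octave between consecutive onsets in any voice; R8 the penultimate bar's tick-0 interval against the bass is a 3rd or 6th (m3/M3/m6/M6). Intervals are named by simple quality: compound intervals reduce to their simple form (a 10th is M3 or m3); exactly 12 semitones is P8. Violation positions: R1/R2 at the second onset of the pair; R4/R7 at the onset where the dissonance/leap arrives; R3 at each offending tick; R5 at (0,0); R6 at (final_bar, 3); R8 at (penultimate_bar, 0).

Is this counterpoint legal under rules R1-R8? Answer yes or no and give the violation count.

bar 0: v0=E3 v1=E4 (P8)
bar 1: v0=D3 v1=G3 (P4)
bar 2: v0=C3 v1=C4 (P8)
bar 3: v0=A2 v1=A3 (P8)
bar 4: v0=B2 v1=C3 (m2)
bar 5: v0=A2 v1=G3 (m7)
bar 6: v0=B2 v1=A3 (m7)
bar 7: v0=D3 v1=G3 (P4)
bar 8: v0=E3 v1=D4 (m7)
bar 9: v0=D3 v1=B3 (M6)
bar 10: v0=D3 v1=B3 (M6)
bar 11: v0=E3 v1=E4 (P8)
  R4 @ bar1.0: D3/G3 P4 untreated
  R4 @ bar1.2: D3/C4 m7 untreated
  R4 @ bar4.0: B2/C3 m2 untreated
  R4 @ bar5.0: A2/G3 m7 untreated
  R4 @ bar7.0: D3/G3 P4 untreated
  R4 @ bar8.0: E3/D4 m7 untreated
  R2 @ bar11.0: D3/B3 M6 -> E3/E4 P8 similar

No (7 violations)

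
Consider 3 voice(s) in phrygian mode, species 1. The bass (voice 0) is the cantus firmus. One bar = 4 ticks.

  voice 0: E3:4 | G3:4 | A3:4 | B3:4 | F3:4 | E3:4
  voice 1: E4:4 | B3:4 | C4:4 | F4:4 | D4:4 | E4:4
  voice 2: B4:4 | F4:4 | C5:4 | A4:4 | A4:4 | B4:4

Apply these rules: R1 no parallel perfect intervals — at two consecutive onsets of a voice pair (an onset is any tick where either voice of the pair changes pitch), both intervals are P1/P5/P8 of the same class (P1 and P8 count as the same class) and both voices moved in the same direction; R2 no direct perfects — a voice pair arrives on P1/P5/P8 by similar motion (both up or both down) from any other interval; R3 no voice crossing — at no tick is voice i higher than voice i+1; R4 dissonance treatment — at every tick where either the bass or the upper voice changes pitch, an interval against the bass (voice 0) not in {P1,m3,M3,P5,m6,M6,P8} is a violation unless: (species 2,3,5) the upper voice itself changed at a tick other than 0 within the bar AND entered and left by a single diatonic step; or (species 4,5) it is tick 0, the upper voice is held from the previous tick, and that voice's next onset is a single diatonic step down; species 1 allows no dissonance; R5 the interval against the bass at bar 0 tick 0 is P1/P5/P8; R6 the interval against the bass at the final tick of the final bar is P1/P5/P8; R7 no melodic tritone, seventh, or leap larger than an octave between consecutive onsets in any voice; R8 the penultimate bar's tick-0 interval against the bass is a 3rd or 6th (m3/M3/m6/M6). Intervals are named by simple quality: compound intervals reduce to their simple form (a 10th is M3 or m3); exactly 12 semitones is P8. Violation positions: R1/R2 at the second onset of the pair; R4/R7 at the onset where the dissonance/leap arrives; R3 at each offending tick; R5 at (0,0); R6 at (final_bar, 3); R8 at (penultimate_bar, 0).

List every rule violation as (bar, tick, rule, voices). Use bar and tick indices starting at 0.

bar 0: v0=E3 v1=E4 v2=B4 downbeat P5
bar 1: v0=G3 v1=B3 v2=F4 downbeat m7
bar 2: v0=A3 v1=C4 v2=C5 downbeat m3
bar 3: v0=B3 v1=F4 v2=A4 downbeat m7
bar 4: v0=F3 v1=D4 v2=A4 downbeat M3
bar 5: v0=E3 v1=E4 v2=B4 downbeat P5
  -> R4 @ bar 1 tick 0 v(0, 2): G3/F4 m7 untreated
  -> R7 @ bar 1 tick 0 v(2,): B4->F4 leap 6st
  -> R2 @ bar 2 tick 0 v(1, 2): B3/F4 TT -> C4/C5 P8 similar
  -> R4 @ bar 3 tick 0 v(0, 1): B3/F4 TT untreated
  -> R4 @ bar 3 tick 0 v(0, 2): B3/A4 m7 untreated
  -> R7 @ bar 4 tick 0 v(0,): B3->F3 leap 6st
  -> R1 @ bar 5 tick 0 v(1, 2): D4/A4 P5 -> E4/B4 P5 similar

(1, 0, R4, (0, 2))
(1, 0, R7, (2,))
(2, 0, R2, (1, 2))
(3, 0, R4, (0, 1))
(3, 0, R4, (0, 2))
(4, 0, R7, (0,))
(5, 0, R1, (1, 2))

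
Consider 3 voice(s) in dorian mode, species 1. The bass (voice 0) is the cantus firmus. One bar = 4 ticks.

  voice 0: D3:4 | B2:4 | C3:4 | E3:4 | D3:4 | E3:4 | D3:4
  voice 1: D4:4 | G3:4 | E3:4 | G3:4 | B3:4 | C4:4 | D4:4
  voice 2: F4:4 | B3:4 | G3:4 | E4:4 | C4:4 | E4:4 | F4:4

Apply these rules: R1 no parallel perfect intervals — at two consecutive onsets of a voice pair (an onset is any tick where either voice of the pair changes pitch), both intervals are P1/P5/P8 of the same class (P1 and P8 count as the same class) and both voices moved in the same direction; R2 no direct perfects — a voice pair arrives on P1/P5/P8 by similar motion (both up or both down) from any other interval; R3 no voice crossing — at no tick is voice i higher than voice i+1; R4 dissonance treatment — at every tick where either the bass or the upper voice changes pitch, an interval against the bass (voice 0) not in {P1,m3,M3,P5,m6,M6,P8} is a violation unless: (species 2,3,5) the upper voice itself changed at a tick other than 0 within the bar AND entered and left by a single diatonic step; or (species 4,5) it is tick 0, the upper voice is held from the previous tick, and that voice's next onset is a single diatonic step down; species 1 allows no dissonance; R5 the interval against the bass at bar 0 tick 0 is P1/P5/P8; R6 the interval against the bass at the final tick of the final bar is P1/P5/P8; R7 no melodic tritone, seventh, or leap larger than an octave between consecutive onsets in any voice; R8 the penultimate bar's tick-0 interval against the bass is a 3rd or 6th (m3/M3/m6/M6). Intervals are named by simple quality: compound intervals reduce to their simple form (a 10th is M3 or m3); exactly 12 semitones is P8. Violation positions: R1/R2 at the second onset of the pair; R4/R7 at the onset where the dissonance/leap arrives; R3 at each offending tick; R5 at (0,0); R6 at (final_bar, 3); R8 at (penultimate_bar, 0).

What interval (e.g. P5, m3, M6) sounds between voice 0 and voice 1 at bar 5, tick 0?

m6

voice 0=E3 voice 1=C4 -> m6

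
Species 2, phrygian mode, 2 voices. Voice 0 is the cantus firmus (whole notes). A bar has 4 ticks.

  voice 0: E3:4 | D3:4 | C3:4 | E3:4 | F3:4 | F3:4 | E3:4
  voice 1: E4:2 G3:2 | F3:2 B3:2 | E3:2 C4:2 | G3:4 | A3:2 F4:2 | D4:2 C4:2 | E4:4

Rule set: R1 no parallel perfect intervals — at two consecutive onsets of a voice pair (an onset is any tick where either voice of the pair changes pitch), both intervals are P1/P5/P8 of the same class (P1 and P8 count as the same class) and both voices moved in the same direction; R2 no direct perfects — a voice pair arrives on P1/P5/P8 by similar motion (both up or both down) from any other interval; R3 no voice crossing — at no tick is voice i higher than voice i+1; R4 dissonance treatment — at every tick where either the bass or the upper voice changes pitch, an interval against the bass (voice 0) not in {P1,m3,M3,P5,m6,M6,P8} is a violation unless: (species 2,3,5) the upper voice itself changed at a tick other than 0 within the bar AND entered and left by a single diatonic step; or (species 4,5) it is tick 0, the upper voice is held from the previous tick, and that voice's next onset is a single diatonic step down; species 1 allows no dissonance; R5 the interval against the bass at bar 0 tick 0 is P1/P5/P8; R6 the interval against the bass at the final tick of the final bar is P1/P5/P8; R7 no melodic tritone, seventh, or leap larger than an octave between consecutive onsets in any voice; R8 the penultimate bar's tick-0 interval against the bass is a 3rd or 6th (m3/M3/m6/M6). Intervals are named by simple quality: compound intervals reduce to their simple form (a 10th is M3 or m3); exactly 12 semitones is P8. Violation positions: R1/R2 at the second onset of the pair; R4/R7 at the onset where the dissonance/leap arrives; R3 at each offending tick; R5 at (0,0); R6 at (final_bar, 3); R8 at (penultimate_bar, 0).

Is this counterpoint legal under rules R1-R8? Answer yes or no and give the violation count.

bar 0: v0=E3 v1=E4 (P8)
bar 1: v0=D3 v1=F3 (m3)
bar 2: v0=C3 v1=E3 (M3)
bar 3: v0=E3 v1=G3 (m3)
bar 4: v0=F3 v1=A3 (M3)
bar 5: v0=F3 v1=D4 (M6)
bar 6: v0=E3 v1=E4 (P8)
  R7 @ bar1.2: F3->B3 leap 6st

No (1 violations)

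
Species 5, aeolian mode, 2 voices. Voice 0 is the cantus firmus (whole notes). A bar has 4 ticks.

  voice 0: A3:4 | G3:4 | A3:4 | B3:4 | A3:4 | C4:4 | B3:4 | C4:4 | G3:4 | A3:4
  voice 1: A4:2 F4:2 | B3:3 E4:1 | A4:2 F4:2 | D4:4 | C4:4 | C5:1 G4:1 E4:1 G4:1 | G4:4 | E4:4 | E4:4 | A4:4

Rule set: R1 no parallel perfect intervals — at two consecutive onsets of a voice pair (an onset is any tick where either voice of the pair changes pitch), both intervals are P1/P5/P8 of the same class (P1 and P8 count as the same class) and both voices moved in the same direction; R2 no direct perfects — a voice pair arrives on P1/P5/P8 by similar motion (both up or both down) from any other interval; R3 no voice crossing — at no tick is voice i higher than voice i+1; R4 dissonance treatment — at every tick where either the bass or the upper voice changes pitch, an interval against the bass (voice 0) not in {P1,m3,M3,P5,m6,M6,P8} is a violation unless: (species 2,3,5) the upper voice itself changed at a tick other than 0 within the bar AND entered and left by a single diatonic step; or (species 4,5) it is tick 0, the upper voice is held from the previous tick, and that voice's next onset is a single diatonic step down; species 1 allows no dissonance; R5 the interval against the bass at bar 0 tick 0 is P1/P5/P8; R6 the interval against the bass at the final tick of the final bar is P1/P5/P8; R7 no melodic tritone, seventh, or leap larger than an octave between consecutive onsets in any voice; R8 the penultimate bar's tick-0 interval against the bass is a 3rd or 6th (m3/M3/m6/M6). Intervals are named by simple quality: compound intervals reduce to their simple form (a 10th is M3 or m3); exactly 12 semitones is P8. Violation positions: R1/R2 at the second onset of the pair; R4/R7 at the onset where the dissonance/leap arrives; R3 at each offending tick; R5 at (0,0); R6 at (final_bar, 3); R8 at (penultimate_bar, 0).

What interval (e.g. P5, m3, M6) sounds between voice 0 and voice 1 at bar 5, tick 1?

voice 0=C4 voice 1=G4 -> P5

P5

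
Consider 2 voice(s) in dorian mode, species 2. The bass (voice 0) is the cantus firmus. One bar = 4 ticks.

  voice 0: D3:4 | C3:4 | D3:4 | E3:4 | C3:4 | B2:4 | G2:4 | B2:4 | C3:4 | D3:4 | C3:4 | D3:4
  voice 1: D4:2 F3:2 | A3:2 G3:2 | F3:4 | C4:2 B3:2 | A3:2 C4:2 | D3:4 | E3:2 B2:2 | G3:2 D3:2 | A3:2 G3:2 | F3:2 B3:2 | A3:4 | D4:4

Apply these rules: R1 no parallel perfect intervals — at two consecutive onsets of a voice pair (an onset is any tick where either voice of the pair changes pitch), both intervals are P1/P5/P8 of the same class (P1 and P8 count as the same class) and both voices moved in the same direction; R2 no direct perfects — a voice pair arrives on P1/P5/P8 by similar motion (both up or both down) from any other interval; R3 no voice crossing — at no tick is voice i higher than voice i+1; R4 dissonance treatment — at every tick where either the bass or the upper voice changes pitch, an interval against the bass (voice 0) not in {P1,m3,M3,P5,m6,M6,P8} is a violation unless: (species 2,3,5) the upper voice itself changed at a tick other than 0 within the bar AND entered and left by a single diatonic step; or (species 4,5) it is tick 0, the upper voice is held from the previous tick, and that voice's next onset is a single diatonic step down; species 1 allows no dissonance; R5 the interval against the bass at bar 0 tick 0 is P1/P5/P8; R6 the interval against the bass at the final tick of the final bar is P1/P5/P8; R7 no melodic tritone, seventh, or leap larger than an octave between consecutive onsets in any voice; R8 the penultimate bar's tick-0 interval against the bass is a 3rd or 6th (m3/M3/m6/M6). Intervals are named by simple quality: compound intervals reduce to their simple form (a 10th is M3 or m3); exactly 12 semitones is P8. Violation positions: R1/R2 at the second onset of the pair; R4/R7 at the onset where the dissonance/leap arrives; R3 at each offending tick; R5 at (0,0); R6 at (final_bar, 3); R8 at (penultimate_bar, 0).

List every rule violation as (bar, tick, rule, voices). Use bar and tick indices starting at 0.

bar 0: v0=D3 v1=D4 downbeat P8
bar 1: v0=C3 v1=A3 downbeat M6
bar 2: v0=D3 v1=F3 downbeat m3
bar 3: v0=E3 v1=C4 downbeat m6
bar 4: v0=C3 v1=A3 downbeat M6
bar 5: v0=B2 v1=D3 downbeat m3
bar 6: v0=G2 v1=E3 downbeat M6
bar 7: v0=B2 v1=G3 downbeat m6
bar 8: v0=C3 v1=A3 downbeat M6
bar 9: v0=D3 v1=F3 downbeat m3
bar 10: v0=C3 v1=A3 downbeat M6
bar 11: v0=D3 v1=D4 downbeat P8
  -> R7 @ bar 5 tick 0 v(1,): C4->D3 leap 10st
  -> R7 @ bar 9 tick 2 v(1,): F3->B3 leap 6st
  -> R2 @ bar 11 tick 0 v(0, 1): C3/A3 M6 -> D3/D4 P8 similar

(5, 0, R7, (1,))
(9, 2, R7, (1,))
(11, 0, R2, (0, 1))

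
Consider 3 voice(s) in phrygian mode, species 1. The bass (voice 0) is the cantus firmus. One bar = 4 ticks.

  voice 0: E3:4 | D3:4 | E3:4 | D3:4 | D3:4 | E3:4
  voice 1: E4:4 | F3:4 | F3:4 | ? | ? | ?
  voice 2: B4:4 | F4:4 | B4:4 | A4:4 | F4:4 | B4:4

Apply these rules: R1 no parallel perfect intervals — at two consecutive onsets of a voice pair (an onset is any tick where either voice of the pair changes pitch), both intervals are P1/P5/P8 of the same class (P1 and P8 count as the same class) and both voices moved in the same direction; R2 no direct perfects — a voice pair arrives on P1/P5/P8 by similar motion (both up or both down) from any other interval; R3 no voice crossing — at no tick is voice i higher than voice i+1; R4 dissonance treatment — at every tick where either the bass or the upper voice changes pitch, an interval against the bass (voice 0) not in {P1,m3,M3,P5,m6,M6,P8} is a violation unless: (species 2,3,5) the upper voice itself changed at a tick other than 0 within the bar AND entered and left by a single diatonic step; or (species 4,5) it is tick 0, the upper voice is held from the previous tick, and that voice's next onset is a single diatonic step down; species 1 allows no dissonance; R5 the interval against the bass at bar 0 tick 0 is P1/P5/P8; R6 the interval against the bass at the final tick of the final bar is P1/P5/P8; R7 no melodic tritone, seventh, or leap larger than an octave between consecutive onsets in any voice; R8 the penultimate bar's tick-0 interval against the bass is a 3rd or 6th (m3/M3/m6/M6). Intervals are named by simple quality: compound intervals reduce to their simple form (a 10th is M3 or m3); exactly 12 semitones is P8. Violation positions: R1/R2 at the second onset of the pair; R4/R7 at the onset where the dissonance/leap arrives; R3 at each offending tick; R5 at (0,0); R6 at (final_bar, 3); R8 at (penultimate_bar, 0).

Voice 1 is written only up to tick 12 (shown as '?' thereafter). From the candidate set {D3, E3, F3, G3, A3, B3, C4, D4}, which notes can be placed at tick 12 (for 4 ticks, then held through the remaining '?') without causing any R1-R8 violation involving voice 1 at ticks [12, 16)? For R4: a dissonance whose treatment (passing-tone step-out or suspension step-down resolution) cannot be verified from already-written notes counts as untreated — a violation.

{A3, D4, F3}

D3: violates R2
E3: violates R4
F3: legal
G3: violates R4
A3: legal
B3: violates R7
C4: violates R4
D4: legal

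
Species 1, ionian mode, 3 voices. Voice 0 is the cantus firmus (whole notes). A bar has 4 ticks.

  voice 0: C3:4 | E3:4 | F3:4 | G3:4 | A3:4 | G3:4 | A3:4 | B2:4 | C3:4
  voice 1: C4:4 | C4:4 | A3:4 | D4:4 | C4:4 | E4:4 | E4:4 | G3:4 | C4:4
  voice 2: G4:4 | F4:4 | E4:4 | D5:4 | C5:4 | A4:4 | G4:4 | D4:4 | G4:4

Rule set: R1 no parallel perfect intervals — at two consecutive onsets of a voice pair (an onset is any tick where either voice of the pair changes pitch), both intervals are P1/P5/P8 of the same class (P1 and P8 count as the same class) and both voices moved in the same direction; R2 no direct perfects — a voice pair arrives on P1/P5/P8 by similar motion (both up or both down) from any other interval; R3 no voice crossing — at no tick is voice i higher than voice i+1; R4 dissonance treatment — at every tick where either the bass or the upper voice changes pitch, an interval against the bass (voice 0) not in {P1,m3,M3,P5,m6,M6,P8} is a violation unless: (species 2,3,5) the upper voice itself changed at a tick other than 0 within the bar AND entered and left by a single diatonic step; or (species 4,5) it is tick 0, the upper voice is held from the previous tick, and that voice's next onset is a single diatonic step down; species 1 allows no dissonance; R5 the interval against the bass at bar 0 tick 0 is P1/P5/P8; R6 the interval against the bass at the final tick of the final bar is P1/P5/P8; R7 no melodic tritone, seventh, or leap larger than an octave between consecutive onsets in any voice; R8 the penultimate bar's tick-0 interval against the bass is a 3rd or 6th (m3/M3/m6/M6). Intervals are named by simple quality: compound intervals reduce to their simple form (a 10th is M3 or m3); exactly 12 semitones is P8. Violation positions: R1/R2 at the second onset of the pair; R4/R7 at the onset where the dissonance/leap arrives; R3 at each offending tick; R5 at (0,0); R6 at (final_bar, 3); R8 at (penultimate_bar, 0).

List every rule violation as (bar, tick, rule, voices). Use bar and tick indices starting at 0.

bar 0: v0=C3 v1=C4 v2=G4 downbeat P5
bar 1: v0=E3 v1=C4 v2=F4 downbeat m2
bar 2: v0=F3 v1=A3 v2=E4 downbeat M7
bar 3: v0=G3 v1=D4 v2=D5 downbeat P5
bar 4: v0=A3 v1=C4 v2=C5 downbeat m3
bar 5: v0=G3 v1=E4 v2=A4 downbeat M2
bar 6: v0=A3 v1=E4 v2=G4 downbeat m7
bar 7: v0=B2 v1=G3 v2=D4 downbeat m3
bar 8: v0=C3 v1=C4 v2=G4 downbeat P5
  -> R4 @ bar 1 tick 0 v(0, 2): E3/F4 m2 untreated
  -> R2 @ bar 2 tick 0 v(1, 2): C4/F4 P4 -> A3/E4 P5 similar
  -> R4 @ bar 2 tick 0 v(0, 2): F3/E4 M7 untreated
  -> R2 @ bar 3 tick 0 v(0, 1): F3/A3 M3 -> G3/D4 P5 similar
  -> R2 @ bar 3 tick 0 v(0, 2): F3/E4 M7 -> G3/D5 P5 similar
  -> R2 @ bar 3 tick 0 v(1, 2): A3/E4 P5 -> D4/D5 P8 similar
  -> R7 @ bar 3 tick 0 v(2,): E4->D5 leap 10st
  -> R1 @ bar 4 tick 0 v(1, 2): D4/D5 P8 -> C4/C5 P8 similar
  -> R4 @ bar 5 tick 0 v(0, 2): G3/A4 M2 untreated
  -> R4 @ bar 6 tick 0 v(0, 2): A3/G4 m7 untreated
  -> R2 @ bar 7 tick 0 v(1, 2): E4/G4 m3 -> G3/D4 P5 similar
  -> R7 @ bar 7 tick 0 v(0,): A3->B2 leap 10st
  -> R1 @ bar 8 tick 0 v(1, 2): G3/D4 P5 -> C4/G4 P5 similar
  -> R2 @ bar 8 tick 0 v(0, 1): B2/G3 m6 -> C3/C4 P8 similar
  -> R2 @ bar 8 tick 0 v(0, 2): B2/D4 m3 -> C3/G4 P5 similar

(1, 0, R4, (0, 2))
(2, 0, R2, (1, 2))
(2, 0, R4, (0, 2))
(3, 0, R2, (0, 1))
(3, 0, R2, (0, 2))
(3, 0, R2, (1, 2))
(3, 0, R7, (2,))
(4, 0, R1, (1, 2))
(5, 0, R4, (0, 2))
(6, 0, R4, (0, 2))
(7, 0, R2, (1, 2))
(7, 0, R7, (0,))
(8, 0, R1, (1, 2))
(8, 0, R2, (0, 1))
(8, 0, R2, (0, 2))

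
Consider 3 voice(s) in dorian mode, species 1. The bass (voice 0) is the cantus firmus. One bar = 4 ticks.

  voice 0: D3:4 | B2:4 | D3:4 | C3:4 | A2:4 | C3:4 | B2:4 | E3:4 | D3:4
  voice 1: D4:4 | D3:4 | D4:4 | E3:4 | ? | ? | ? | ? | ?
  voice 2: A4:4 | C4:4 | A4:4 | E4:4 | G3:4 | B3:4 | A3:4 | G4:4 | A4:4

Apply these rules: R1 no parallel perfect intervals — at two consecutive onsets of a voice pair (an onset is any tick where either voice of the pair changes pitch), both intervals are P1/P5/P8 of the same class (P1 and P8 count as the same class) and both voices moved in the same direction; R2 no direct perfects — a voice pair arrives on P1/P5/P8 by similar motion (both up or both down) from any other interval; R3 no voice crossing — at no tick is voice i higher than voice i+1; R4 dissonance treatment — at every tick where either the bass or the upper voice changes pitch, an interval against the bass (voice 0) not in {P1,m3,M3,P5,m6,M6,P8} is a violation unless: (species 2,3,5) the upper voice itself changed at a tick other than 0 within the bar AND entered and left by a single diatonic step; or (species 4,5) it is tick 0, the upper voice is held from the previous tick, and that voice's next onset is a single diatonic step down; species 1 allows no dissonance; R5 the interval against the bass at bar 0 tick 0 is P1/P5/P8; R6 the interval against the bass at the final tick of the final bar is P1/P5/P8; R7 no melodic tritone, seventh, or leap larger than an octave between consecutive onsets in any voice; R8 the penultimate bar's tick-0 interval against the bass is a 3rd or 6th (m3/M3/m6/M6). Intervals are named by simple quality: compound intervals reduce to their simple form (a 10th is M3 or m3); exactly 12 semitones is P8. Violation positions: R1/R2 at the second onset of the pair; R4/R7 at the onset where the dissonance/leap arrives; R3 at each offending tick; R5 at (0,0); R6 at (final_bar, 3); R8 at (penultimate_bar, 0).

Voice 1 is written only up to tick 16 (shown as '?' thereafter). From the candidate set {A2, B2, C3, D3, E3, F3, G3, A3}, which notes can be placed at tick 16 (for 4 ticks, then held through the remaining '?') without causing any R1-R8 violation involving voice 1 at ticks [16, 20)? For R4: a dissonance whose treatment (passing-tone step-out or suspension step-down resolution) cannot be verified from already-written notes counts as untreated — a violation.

A2: violates R2
B2: violates R4
C3: violates R2
D3: violates R4
E3: legal
F3: legal
G3: violates R4
A3: violates R3

{E3, F3}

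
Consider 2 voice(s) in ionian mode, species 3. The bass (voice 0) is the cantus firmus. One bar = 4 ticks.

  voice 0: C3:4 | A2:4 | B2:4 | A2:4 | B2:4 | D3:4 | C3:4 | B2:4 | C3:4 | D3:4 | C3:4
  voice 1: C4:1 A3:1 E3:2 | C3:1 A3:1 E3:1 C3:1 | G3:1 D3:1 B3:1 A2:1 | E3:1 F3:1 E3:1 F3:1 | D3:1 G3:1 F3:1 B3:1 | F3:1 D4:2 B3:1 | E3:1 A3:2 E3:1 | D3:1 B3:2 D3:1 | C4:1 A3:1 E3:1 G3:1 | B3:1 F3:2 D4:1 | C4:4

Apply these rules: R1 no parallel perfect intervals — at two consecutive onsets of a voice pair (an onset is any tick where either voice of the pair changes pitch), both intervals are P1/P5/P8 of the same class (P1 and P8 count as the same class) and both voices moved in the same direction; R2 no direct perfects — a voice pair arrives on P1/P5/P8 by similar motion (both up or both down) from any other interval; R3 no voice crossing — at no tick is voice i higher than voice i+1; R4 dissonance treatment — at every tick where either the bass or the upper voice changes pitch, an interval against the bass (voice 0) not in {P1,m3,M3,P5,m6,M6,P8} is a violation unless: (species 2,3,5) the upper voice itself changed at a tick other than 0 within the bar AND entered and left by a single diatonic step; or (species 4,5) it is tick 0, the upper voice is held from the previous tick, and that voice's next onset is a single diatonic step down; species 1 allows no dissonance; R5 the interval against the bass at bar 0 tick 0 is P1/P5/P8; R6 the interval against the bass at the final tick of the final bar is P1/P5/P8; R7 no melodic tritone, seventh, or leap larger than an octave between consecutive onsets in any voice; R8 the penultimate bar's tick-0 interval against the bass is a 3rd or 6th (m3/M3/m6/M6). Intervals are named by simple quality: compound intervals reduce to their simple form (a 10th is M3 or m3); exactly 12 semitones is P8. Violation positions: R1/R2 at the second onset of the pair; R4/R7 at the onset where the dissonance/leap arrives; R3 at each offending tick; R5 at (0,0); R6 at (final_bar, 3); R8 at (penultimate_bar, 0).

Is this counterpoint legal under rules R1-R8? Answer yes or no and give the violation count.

bar 0: v0=C3 v1=C4 (P8)
bar 1: v0=A2 v1=C3 (m3)
bar 2: v0=B2 v1=G3 (m6)
bar 3: v0=A2 v1=E3 (P5)
bar 4: v0=B2 v1=D3 (m3)
bar 5: v0=D3 v1=F3 (m3)
bar 6: v0=C3 v1=E3 (M3)
bar 7: v0=B2 v1=D3 (m3)
bar 8: v0=C3 v1=C4 (P8)
bar 9: v0=D3 v1=B3 (M6)
bar 10: v0=C3 v1=C4 (P8)
  R3 @ bar2.3: B2 above A2
  R4 @ bar2.3: B2/A2 M2 untreated
  R7 @ bar2.3: B3->A2 leap 14st
  R4 @ bar4.2: B2/F3 TT untreated
  R7 @ bar4.3: F3->B3 leap 6st
  R7 @ bar5.0: B3->F3 leap 6st
  R2 @ bar8.0: B2/D3 m3 -> C3/C4 P8 similar
  R7 @ bar8.0: D3->C4 leap 10st
  R7 @ bar9.1: B3->F3 leap 6st
  R1 @ bar10.0: D3/D4 P8 -> C3/C4 P8 similar

No (10 violations)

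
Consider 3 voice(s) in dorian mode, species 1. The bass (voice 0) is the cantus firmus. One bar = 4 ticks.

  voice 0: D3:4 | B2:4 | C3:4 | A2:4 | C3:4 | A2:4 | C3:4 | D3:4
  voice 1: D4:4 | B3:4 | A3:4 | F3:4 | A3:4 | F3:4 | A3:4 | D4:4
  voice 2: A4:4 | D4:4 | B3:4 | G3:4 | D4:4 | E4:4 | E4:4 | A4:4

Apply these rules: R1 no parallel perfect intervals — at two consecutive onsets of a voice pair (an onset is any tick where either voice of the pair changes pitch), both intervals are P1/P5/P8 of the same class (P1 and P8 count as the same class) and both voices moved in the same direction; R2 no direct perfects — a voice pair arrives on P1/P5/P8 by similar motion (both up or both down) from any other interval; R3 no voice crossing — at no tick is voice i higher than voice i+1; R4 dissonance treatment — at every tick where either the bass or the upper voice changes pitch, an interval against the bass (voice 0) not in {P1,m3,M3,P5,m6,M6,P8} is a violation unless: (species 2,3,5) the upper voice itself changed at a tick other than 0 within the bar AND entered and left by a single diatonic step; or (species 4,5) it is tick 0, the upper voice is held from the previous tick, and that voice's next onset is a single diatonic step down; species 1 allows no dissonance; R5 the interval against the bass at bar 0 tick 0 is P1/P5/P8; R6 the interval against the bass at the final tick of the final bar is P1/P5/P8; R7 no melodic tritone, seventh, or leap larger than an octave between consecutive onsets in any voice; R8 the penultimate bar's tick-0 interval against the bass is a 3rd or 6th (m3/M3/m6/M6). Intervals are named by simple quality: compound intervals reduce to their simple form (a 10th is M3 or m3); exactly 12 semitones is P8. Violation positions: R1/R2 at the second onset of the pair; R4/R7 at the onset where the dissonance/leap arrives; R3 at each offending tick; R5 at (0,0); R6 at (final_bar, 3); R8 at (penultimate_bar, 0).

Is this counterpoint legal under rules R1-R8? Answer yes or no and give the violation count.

No (7 violations)

bar 0: v0=D3 v1=D4 v2=A4 (P5)
bar 1: v0=B2 v1=B3 v2=D4 (m3)
bar 2: v0=C3 v1=A3 v2=B3 (M7)
bar 3: v0=A2 v1=F3 v2=G3 (m7)
bar 4: v0=C3 v1=A3 v2=D4 (M2)
bar 5: v0=A2 v1=F3 v2=E4 (P5)
bar 6: v0=C3 v1=A3 v2=E4 (M3)
bar 7: v0=D3 v1=D4 v2=A4 (P5)
  R1 @ bar1.0: D3/D4 P8 -> B2/B3 P8 similar
  R4 @ bar2.0: C3/B3 M7 untreated
  R4 @ bar3.0: A2/G3 m7 untreated
  R4 @ bar4.0: C3/D4 M2 untreated
  R1 @ bar7.0: A3/E4 P5 -> D4/A4 P5 similar
  R2 @ bar7.0: C3/A3 M6 -> D3/D4 P8 similar
  R2 @ bar7.0: C3/E4 M3 -> D3/A4 P5 similar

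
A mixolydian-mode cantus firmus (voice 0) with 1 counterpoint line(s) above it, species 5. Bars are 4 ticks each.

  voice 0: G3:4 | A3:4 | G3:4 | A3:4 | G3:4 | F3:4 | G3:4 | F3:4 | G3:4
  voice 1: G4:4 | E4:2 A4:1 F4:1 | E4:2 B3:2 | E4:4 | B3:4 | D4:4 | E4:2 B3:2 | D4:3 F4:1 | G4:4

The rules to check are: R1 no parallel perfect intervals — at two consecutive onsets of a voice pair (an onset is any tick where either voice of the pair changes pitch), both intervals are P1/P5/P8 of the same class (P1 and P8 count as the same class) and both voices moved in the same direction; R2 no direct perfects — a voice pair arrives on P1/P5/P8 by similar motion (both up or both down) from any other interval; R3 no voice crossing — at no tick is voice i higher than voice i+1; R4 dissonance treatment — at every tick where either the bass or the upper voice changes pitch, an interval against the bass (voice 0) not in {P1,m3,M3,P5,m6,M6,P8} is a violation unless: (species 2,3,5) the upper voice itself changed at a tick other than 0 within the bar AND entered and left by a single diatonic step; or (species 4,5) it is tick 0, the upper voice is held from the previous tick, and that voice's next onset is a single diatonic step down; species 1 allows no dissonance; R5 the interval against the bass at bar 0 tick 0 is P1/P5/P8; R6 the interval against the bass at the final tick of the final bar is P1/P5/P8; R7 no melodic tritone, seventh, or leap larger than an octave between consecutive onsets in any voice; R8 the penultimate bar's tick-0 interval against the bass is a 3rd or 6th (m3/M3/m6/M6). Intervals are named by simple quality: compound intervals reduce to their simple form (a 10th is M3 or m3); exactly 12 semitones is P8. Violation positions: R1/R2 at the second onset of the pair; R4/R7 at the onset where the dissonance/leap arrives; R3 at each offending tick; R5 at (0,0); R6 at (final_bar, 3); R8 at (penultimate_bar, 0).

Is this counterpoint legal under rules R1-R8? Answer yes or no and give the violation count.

No (2 violations)

bar 0: v0=G3 v1=G4 (P8)
bar 1: v0=A3 v1=E4 (P5)
bar 2: v0=G3 v1=E4 (M6)
bar 3: v0=A3 v1=E4 (P5)
bar 4: v0=G3 v1=B3 (M3)
bar 5: v0=F3 v1=D4 (M6)
bar 6: v0=G3 v1=E4 (M6)
bar 7: v0=F3 v1=D4 (M6)
bar 8: v0=G3 v1=G4 (P8)
  R2 @ bar3.0: G3/B3 M3 -> A3/E4 P5 similar
  R1 @ bar8.0: F3/F4 P8 -> G3/G4 P8 similar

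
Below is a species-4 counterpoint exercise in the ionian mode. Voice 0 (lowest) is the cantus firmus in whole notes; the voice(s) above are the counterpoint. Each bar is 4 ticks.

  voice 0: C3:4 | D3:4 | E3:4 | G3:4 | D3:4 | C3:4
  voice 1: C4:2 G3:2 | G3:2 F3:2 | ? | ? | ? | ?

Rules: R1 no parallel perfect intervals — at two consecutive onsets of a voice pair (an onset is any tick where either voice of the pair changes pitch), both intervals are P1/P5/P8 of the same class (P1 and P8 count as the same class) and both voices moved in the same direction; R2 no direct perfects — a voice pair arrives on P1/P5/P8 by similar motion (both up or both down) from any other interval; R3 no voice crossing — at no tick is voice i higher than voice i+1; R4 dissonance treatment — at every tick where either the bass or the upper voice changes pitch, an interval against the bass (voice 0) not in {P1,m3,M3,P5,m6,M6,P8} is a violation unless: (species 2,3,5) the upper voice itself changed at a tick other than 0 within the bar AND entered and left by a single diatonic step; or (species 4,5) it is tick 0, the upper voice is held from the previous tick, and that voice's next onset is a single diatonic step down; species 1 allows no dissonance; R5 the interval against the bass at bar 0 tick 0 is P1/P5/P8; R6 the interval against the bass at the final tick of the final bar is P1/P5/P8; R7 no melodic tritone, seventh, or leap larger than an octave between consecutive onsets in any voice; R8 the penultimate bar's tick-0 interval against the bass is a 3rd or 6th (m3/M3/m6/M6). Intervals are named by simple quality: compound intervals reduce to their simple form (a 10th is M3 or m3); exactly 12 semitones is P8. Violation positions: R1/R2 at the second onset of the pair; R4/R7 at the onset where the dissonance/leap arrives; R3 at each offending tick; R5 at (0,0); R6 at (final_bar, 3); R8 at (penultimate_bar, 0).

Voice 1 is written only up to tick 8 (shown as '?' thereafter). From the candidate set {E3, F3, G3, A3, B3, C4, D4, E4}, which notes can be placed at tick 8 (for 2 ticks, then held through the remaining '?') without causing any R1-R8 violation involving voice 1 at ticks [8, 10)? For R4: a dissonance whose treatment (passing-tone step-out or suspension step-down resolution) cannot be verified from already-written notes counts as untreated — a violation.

{C4, E3, G3}

E3: legal
F3: violates R4
G3: legal
A3: violates R4
B3: violates R2,R7
C4: legal
D4: violates R4
E4: violates R2,R7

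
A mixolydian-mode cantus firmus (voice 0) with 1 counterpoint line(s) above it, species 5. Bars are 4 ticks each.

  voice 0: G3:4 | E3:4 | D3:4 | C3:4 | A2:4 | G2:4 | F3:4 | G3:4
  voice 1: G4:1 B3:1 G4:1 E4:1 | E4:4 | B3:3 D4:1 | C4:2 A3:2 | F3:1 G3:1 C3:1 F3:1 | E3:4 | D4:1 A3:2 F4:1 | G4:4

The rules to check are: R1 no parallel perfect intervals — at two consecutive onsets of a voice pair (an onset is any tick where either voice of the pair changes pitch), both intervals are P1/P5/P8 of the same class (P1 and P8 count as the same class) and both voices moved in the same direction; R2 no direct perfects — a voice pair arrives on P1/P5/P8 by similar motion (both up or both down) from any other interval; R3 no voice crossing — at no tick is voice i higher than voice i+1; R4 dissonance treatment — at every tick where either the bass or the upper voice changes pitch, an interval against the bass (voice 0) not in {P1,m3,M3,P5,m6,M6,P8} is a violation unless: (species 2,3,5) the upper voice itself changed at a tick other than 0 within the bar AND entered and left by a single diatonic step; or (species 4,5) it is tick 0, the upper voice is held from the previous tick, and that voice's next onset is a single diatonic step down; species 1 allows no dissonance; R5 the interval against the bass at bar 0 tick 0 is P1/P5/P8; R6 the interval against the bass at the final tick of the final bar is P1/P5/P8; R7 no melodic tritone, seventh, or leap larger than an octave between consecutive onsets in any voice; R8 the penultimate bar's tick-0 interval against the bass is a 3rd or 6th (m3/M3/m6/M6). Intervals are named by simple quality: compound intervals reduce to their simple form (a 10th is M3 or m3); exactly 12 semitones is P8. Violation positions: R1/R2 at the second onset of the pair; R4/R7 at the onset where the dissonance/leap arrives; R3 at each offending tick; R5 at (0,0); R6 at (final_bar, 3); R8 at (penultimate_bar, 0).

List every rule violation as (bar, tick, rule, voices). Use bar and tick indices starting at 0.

bar 0: v0=G3 v1=G4 downbeat P8
bar 1: v0=E3 v1=E4 downbeat P8
bar 2: v0=D3 v1=B3 downbeat M6
bar 3: v0=C3 v1=C4 downbeat P8
bar 4: v0=A2 v1=F3 downbeat m6
bar 5: v0=G2 v1=E3 downbeat M6
bar 6: v0=F3 v1=D4 downbeat M6
bar 7: v0=G3 v1=G4 downbeat P8
  -> R1 @ bar 3 tick 0 v(0, 1): D3/D4 P8 -> C3/C4 P8 similar
  -> R4 @ bar 4 tick 1 v(0, 1): A2/G3 m7 untreated
  -> R7 @ bar 6 tick 0 v(0,): G2->F3 leap 10st
  -> R7 @ bar 6 tick 0 v(1,): E3->D4 leap 10st
  -> R1 @ bar 7 tick 0 v(0, 1): F3/F4 P8 -> G3/G4 P8 similar

(3, 0, R1, (0, 1))
(4, 1, R4, (0, 1))
(6, 0, R7, (0,))
(6, 0, R7, (1,))
(7, 0, R1, (0, 1))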